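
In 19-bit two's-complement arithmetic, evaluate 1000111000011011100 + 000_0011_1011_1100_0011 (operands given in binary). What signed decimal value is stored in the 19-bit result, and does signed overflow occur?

1000111000011011100 = -233252 (signed)
000_0011_1011_1100_0011 → 0000011101111000011 = 15299 (signed)
  1000111000011011100
+ 0000011101111000011
= 1001010110010011111
Result 1001010110010011111: MSB = 1 → 306335 − 524288 = -217953.
Addends have opposite signs, so signed overflow cannot occur.

-217953; no overflow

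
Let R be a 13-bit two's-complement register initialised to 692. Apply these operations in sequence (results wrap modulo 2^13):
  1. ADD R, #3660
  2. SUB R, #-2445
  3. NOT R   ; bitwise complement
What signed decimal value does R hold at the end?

1394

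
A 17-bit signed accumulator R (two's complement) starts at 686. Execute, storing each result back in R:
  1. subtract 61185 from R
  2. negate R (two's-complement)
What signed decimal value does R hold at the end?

60499

Start: R = 686 = 00000001010101110.
R = 686 − 61185 = -60499 = 10001001110101101
R = −(-60499) = 60499 = 01110110001010011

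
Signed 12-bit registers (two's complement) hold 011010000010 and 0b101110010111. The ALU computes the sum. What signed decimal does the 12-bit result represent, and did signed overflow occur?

537; no overflow

011010000010 = 1666 (signed)
0b101110010111 → 101110010111 = -1129 (signed)
  011010000010
+ 101110010111
= 001000011001  (discard carry-out 1)
Result 001000011001: MSB = 0 → value 537.
Addends have opposite signs, so signed overflow cannot occur.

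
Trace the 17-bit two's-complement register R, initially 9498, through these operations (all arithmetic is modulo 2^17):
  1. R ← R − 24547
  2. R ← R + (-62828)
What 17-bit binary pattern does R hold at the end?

01100111111001011

Start: R = 9498 = 00010010100011010.
R = 9498 − 24547 = -15049 = 11100010100110111
R = -15049 + (-62828) = -77877; wraps to 53195 = 01100111111001011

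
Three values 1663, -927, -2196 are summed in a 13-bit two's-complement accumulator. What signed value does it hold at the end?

1663 + (-927) = 736 (0001011100000)
736 + (-2196) = -1460 (1101001001100)

-1460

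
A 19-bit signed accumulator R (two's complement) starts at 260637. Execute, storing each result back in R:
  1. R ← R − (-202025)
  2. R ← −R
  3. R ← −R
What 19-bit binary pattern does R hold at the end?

Start: R = 260637 = 0111111101000011101.
R = 260637 − (-202025) = 462662; wraps to -61626 = 1110000111101000110
R = −(-61626) = 61626 = 0001111000010111010
R = −(61626) = -61626 = 1110000111101000110

1110000111101000110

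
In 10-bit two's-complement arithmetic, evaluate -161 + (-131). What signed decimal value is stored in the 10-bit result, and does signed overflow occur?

-292; no overflow

-161 → 1101011111
-131 → 1101111101
  1101011111
+ 1101111101
= 1011011100  (discard carry-out 1)
Result 1011011100: MSB = 1 → 732 − 1024 = -292.
Both addends are negative and so is the stored result: no signed overflow.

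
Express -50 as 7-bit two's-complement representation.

1001110

|-50| = 50 = 0110010 in 7 bits.
Invert the bits: 1001101. Add 1: 1001110.
Check: 1001110 reads as 78 − 128 = -50.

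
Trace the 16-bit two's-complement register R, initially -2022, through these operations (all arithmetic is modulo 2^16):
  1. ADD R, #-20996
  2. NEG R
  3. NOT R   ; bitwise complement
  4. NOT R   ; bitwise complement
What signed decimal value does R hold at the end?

23018

Start: R = -2022 = 1111100000011010.
R = -2022 + (-20996) = -23018 = 1010011000010110
R = −(-23018) = 23018 = 0101100111101010
R = NOT 0101100111101010 = 1010011000010101 = -23019
R = NOT 1010011000010101 = 0101100111101010 = 23018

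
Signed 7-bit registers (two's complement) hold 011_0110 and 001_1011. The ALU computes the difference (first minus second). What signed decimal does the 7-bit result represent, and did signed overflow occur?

27; no overflow

011_0110 → 0110110 = 54 (signed)
001_1011 → 0011011 = 27 (signed)
Subtract via negate-and-add: invert 0011011 + 1 = 1100101 (i.e. -27).
  0110110
+ 1100101
= 0011011  (discard carry-out 1)
Result 0011011: MSB = 0 → value 27.
Addends (after negating the subtrahend) have opposite signs, so signed overflow cannot occur.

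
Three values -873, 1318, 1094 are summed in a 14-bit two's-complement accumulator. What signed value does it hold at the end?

-873 + 1318 = 445 (00000110111101)
445 + 1094 = 1539 (00011000000011)

1539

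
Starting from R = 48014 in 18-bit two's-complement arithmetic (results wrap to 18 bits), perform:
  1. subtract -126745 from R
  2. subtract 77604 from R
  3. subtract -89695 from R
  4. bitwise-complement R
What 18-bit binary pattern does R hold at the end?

010010011000011101

Start: R = 48014 = 001011101110001110.
R = 48014 − (-126745) = 174759; wraps to -87385 = 101010101010100111
R = -87385 − 77604 = -164989; wraps to 97155 = 010111101110000011
R = 97155 − (-89695) = 186850; wraps to -75294 = 101101100111100010
R = NOT 101101100111100010 = 010010011000011101 = 75293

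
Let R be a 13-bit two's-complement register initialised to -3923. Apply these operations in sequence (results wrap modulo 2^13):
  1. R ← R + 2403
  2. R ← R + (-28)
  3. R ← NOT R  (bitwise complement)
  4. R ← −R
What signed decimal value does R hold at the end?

Start: R = -3923 = 1000010101101.
R = -3923 + 2403 = -1520 = 1101000010000
R = -1520 + (-28) = -1548 = 1100111110100
R = NOT 1100111110100 = 0011000001011 = 1547
R = −(1547) = -1547 = 1100111110101

-1547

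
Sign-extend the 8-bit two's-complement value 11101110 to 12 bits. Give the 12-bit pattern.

MSB of 11101110 is 1; replicate it into the new high bits.
1111|11101110 → 111111101110 (still -18).

111111101110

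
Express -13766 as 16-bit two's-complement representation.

|-13766| = 13766 = 0011010111000110 in 16 bits.
Invert the bits: 1100101000111001. Add 1: 1100101000111010.

1100101000111010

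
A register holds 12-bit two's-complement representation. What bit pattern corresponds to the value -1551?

100111110001

|-1551| = 1551 = 011000001111 in 12 bits.
Invert the bits: 100111110000. Add 1: 100111110001.
Check: 100111110001 reads as 2545 − 4096 = -1551.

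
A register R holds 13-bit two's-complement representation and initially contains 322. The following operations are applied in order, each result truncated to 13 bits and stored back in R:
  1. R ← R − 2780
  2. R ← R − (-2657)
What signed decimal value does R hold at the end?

199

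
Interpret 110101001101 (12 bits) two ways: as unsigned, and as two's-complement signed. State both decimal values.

unsigned = 3405, signed = -691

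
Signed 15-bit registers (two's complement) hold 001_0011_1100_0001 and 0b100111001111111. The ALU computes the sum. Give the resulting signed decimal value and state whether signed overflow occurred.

-7616; no overflow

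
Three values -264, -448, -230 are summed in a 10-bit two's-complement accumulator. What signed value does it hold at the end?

82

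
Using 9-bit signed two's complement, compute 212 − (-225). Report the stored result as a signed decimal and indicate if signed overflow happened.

-75; overflow

212 → 011010100
-225 → 100011111
Subtract via negate-and-add: invert 100011111 + 1 = 011100001 (i.e. 225).
  011010100
+ 011100001
= 110110101
Result 110110101: MSB = 1 → 437 − 512 = -75.
Both addends (after negating the subtrahend) are non-negative but the stored result is negative: signed overflow. The true value 212 − (-225) = 437 lies outside [-256, 255].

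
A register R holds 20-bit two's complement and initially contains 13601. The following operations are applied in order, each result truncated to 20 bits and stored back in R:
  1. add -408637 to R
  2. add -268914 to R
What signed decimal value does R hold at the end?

Start: R = 13601 = 00000011010100100001.
R = 13601 + (-408637) = -395036 = 10011111100011100100
R = -395036 + (-268914) = -663950; wraps to 384626 = 01011101111001110010

384626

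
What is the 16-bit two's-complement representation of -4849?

1110110100001111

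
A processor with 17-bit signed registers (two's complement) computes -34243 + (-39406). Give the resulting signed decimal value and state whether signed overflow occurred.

57423; overflow

-34243 → 10111101000111101
-39406 → 10110011000010010
  10111101000111101
+ 10110011000010010
= 01110000001001111  (discard carry-out 1)
Result 01110000001001111: MSB = 0 → value 57423.
Both addends are negative but the stored result is non-negative: signed overflow. The true value -34243 + (-39406) = -73649 lies outside [-65536, 65535].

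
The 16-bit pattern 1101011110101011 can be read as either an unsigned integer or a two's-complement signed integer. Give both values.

Unsigned: 1101011110101011 = 55211.
Signed: MSB=1 → 55211 − 65536 = -10325.

unsigned = 55211, signed = -10325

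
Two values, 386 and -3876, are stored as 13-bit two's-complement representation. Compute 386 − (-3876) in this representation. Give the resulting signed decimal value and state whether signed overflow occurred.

386 → 0000110000010
-3876 → 1000011011100
Subtract via negate-and-add: invert 1000011011100 + 1 = 0111100100100 (i.e. 3876).
  0000110000010
+ 0111100100100
= 1000010100110
Result 1000010100110: MSB = 1 → 4262 − 8192 = -3930.
Both addends (after negating the subtrahend) are non-negative but the stored result is negative: signed overflow. The true value 386 − (-3876) = 4262 lies outside [-4096, 4095].

-3930; overflow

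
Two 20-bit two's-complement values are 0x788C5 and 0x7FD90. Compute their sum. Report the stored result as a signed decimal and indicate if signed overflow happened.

-31147; overflow

0x788C5 = 01111000100011000101 = 493765 (signed)
0x7FD90 = 01111111110110010000 = 523664 (signed)
  01111000100011000101
+ 01111111110110010000
= 11111000011001010101
Result 11111000011001010101: MSB = 1 → 1017429 − 1048576 = -31147.
Both addends are non-negative but the stored result is negative: signed overflow. The true value 493765 + 523664 = 1017429 lies outside [-524288, 524287].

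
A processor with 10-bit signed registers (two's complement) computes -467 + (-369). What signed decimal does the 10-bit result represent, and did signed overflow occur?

188; overflow

-467 → 1000101101
-369 → 1010001111
  1000101101
+ 1010001111
= 0010111100  (discard carry-out 1)
Result 0010111100: MSB = 0 → value 188.
Both addends are negative but the stored result is non-negative: signed overflow. The true value -467 + (-369) = -836 lies outside [-512, 511].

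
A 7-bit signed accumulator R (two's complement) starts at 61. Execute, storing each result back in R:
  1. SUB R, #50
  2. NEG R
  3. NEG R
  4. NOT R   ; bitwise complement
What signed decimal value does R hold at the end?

-12

Start: R = 61 = 0111101.
R = 61 − 50 = 11 = 0001011
R = −(11) = -11 = 1110101
R = −(-11) = 11 = 0001011
R = NOT 0001011 = 1110100 = -12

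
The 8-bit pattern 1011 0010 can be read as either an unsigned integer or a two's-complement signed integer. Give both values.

Unsigned: 10110010 = 178.
Signed: MSB=1 → 178 − 256 = -78.

unsigned = 178, signed = -78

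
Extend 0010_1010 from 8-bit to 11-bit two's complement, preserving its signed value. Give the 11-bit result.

00000101010

MSB of 00101010 is 0; replicate it into the new high bits.
000|00101010 → 00000101010 (still 42).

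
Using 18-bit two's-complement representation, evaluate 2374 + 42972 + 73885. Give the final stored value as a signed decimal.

2374 + 42972 = 45346 (001011000100100010)
45346 + 73885 = 119231 (011101000110111111)

119231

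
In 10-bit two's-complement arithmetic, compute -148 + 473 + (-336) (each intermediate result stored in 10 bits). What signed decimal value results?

-11

-148 + 473 = 325 (0101000101)
325 + (-336) = -11 (1111110101)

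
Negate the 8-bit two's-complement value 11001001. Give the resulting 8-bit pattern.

00110111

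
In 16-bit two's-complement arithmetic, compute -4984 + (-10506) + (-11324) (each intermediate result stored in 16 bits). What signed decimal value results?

-4984 + (-10506) = -15490 (1100001101111110)
-15490 + (-11324) = -26814 (1001011101000010)

-26814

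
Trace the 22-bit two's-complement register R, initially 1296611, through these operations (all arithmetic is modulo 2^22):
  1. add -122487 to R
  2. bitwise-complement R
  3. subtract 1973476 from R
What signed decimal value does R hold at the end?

1046703

Start: R = 1296611 = 0100111100100011100011.
R = 1296611 + (-122487) = 1174124 = 0100011110101001101100
R = NOT 0100011110101001101100 = 1011100001010110010011 = -1174125
R = -1174125 − 1973476 = -3147601; wraps to 1046703 = 0011111111100010101111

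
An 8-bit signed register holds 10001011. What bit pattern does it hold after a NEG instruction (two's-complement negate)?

Invert: 01110100. Add 1: 01110101.
Check: 10001011 = -117, 01110101 = 117.

01110101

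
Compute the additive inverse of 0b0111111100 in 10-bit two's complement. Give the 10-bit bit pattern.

Invert: 1000000011. Add 1: 1000000100.
Check: 0111111100 = 508, 1000000100 = -508.

1000000100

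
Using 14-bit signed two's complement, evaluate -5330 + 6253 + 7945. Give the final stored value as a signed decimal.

-7516

-5330 + 6253 = 923 (00001110011011)
923 + 7945 = 8868 → wraps to -7516 (10001010100100)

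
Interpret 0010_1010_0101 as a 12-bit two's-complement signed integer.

677

MSB is 0, so the value is non-negative: 001010100101 = 677.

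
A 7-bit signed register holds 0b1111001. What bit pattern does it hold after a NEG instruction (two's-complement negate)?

Invert: 0000110. Add 1: 0000111.
Check: 1111001 = -7, 0000111 = 7.

0000111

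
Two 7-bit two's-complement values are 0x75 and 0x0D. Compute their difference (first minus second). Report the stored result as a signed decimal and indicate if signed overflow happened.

-24; no overflow

0x75 = 1110101 = -11 (signed)
0x0D = 0001101 = 13 (signed)
Subtract via negate-and-add: invert 0001101 + 1 = 1110011 (i.e. -13).
  1110101
+ 1110011
= 1101000  (discard carry-out 1)
Result 1101000: MSB = 1 → 104 − 128 = -24.
Both addends (after negating the subtrahend) are negative and so is the stored result: no signed overflow.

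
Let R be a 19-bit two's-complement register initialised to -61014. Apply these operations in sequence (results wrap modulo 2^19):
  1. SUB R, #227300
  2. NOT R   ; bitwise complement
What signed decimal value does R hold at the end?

Start: R = -61014 = 1110001000110101010.
R = -61014 − 227300 = -288314; wraps to 235974 = 0111001100111000110
R = NOT 0111001100111000110 = 1000110011000111001 = -235975

-235975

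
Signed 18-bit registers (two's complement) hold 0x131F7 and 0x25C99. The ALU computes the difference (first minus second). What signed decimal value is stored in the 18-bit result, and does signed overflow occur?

-76450; overflow

0x131F7 = 010011000111110111 = 78327 (signed)
0x25C99 = 100101110010011001 = -107367 (signed)
Subtract via negate-and-add: invert 100101110010011001 + 1 = 011010001101100111 (i.e. 107367).
  010011000111110111
+ 011010001101100111
= 101101010101011110
Result 101101010101011110: MSB = 1 → 185694 − 262144 = -76450.
Both addends (after negating the subtrahend) are non-negative but the stored result is negative: signed overflow. The true value 78327 − (-107367) = 185694 lies outside [-131072, 131071].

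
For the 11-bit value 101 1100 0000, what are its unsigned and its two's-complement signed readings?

unsigned = 1472, signed = -576

Unsigned: 10111000000 = 1472.
Signed: MSB=1 → 1472 − 2048 = -576.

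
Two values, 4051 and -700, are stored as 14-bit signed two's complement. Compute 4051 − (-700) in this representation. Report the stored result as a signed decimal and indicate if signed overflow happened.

4051 → 00111111010011
-700 → 11110101000100
Subtract via negate-and-add: invert 11110101000100 + 1 = 00001010111100 (i.e. 700).
  00111111010011
+ 00001010111100
= 01001010001111
Result 01001010001111: MSB = 0 → value 4751.
Both addends (after negating the subtrahend) are non-negative and so is the stored result: no signed overflow.

4751; no overflow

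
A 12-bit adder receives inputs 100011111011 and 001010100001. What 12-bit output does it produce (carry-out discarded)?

  100011111011
+ 001010100001
= 101110011100

101110011100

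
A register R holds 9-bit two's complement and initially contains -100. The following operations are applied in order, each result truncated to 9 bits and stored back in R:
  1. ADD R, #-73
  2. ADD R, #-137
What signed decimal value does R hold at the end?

202

Start: R = -100 = 110011100.
R = -100 + (-73) = -173 = 101010011
R = -173 + (-137) = -310; wraps to 202 = 011001010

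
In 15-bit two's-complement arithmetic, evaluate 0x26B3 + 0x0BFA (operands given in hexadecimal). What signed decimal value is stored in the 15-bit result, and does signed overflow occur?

0x26B3 = 010011010110011 = 9907 (signed)
0x0BFA = 000101111111010 = 3066 (signed)
  010011010110011
+ 000101111111010
= 011001010101101
Result 011001010101101: MSB = 0 → value 12973.
Both addends are non-negative and so is the stored result: no signed overflow.

12973; no overflow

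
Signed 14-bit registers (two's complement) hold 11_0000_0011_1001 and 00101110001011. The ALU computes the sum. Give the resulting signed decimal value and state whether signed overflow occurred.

11_0000_0011_1001 → 11000000111001 = -4039 (signed)
00101110001011 = 2955 (signed)
  11000000111001
+ 00101110001011
= 11101111000100
Result 11101111000100: MSB = 1 → 15300 − 16384 = -1084.
Addends have opposite signs, so signed overflow cannot occur.

-1084; no overflow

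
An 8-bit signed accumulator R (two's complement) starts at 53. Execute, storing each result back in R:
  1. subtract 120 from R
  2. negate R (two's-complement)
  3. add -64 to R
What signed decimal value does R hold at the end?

3

Start: R = 53 = 00110101.
R = 53 − 120 = -67 = 10111101
R = −(-67) = 67 = 01000011
R = 67 + (-64) = 3 = 00000011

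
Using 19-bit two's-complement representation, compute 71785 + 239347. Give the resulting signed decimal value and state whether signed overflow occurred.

71785 → 0010001100001101001
239347 → 0111010011011110011
  0010001100001101001
+ 0111010011011110011
= 1001011111101011100
Result 1001011111101011100: MSB = 1 → 311132 − 524288 = -213156.
Both addends are non-negative but the stored result is negative: signed overflow. The true value 71785 + 239347 = 311132 lies outside [-262144, 262143].

-213156; overflow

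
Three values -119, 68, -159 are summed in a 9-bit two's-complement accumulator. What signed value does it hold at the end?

-210

-119 + 68 = -51 (111001101)
-51 + (-159) = -210 (100101110)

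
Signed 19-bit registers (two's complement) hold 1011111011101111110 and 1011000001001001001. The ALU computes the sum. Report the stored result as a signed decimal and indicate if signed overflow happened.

227783; overflow

1011111011101111110 = -133250 (signed)
1011000001001001001 = -163255 (signed)
  1011111011101111110
+ 1011000001001001001
= 0110111100111000111  (discard carry-out 1)
Result 0110111100111000111: MSB = 0 → value 227783.
Both addends are negative but the stored result is non-negative: signed overflow. The true value -133250 + (-163255) = -296505 lies outside [-262144, 262143].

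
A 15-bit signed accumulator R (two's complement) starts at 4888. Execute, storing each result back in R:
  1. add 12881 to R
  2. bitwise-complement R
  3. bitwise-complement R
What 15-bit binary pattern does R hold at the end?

Start: R = 4888 = 001001100011000.
R = 4888 + 12881 = 17769; wraps to -14999 = 100010101101001
R = NOT 100010101101001 = 011101010010110 = 14998
R = NOT 011101010010110 = 100010101101001 = -14999

100010101101001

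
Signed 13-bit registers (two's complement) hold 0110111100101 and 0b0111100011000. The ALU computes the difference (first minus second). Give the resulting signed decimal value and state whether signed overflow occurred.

-307; no overflow

0110111100101 = 3557 (signed)
0b0111100011000 → 0111100011000 = 3864 (signed)
Subtract via negate-and-add: invert 0111100011000 + 1 = 1000011101000 (i.e. -3864).
  0110111100101
+ 1000011101000
= 1111011001101
Result 1111011001101: MSB = 1 → 7885 − 8192 = -307.
Addends (after negating the subtrahend) have opposite signs, so signed overflow cannot occur.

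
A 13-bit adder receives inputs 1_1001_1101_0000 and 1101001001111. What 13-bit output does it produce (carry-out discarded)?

1010000011111

  1100111010000
+ 1101001001111
= 1010000011111  (discard carry-out 1)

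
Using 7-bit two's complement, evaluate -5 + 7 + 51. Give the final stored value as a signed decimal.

53

-5 + 7 = 2 (0000010)
2 + 51 = 53 (0110101)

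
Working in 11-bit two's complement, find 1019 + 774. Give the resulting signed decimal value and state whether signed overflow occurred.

-255; overflow

1019 → 01111111011
774 → 01100000110
  01111111011
+ 01100000110
= 11100000001
Result 11100000001: MSB = 1 → 1793 − 2048 = -255.
Both addends are non-negative but the stored result is negative: signed overflow. The true value 1019 + 774 = 1793 lies outside [-1024, 1023].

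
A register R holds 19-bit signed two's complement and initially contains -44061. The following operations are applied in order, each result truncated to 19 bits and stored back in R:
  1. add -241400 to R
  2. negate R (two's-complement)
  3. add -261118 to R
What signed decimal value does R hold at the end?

24343

Start: R = -44061 = 1110101001111100011.
R = -44061 + (-241400) = -285461; wraps to 238827 = 0111010010011101011
R = −(238827) = -238827 = 1000101101100010101
R = -238827 + (-261118) = -499945; wraps to 24343 = 0000101111100010111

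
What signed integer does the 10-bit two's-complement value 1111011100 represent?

MSB is 1, so the value is negative.
Invert: 0000100011. Add 1: 0000100100 = 36. So the value is −36.

-36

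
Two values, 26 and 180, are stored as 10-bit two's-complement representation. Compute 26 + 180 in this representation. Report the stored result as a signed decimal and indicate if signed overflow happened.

206; no overflow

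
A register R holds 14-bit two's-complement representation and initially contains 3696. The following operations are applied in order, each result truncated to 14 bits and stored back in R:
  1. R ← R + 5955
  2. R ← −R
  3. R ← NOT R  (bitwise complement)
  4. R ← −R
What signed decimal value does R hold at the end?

Start: R = 3696 = 00111001110000.
R = 3696 + 5955 = 9651; wraps to -6733 = 10010110110011
R = −(-6733) = 6733 = 01101001001101
R = NOT 01101001001101 = 10010110110010 = -6734
R = −(-6734) = 6734 = 01101001001110

6734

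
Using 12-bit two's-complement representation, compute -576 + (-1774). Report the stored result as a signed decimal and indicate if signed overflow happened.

1746; overflow

-576 → 110111000000
-1774 → 100100010010
  110111000000
+ 100100010010
= 011011010010  (discard carry-out 1)
Result 011011010010: MSB = 0 → value 1746.
Both addends are negative but the stored result is non-negative: signed overflow. The true value -576 + (-1774) = -2350 lies outside [-2048, 2047].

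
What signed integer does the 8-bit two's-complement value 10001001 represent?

-119

MSB is 1, so the value is negative.
Unsigned reading: 137. Subtract 2^8 = 256: 137 − 256 = -119.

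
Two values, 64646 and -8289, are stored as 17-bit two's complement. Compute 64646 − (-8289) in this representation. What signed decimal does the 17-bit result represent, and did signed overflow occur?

-58137; overflow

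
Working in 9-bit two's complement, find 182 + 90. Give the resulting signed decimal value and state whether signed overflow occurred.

-240; overflow

182 → 010110110
90 → 001011010
  010110110
+ 001011010
= 100010000
Result 100010000: MSB = 1 → 272 − 512 = -240.
Both addends are non-negative but the stored result is negative: signed overflow. The true value 182 + 90 = 272 lies outside [-256, 255].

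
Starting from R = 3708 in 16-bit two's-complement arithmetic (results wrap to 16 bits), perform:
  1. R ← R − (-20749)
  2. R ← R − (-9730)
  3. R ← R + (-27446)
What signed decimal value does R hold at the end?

6741

Start: R = 3708 = 0000111001111100.
R = 3708 − (-20749) = 24457 = 0101111110001001
R = 24457 − (-9730) = 34187; wraps to -31349 = 1000010110001011
R = -31349 + (-27446) = -58795; wraps to 6741 = 0001101001010101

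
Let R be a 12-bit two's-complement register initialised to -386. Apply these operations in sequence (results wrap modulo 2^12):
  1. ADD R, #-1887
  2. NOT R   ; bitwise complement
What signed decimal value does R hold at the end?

-1824

Start: R = -386 = 111001111110.
R = -386 + (-1887) = -2273; wraps to 1823 = 011100011111
R = NOT 011100011111 = 100011100000 = -1824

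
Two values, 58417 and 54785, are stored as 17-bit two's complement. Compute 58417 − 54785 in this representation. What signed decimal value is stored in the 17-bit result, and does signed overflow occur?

58417 → 01110010000110001
54785 → 01101011000000001
Subtract via negate-and-add: invert 01101011000000001 + 1 = 10010100111111111 (i.e. -54785).
  01110010000110001
+ 10010100111111111
= 00000111000110000  (discard carry-out 1)
Result 00000111000110000: MSB = 0 → value 3632.
Addends (after negating the subtrahend) have opposite signs, so signed overflow cannot occur.

3632; no overflow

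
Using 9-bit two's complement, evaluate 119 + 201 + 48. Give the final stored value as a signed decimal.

119 + 201 = 320 → wraps to -192 (101000000)
-192 + 48 = -144 (101110000)

-144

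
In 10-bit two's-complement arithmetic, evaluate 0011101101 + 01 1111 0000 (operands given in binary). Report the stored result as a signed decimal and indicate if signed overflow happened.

-291; overflow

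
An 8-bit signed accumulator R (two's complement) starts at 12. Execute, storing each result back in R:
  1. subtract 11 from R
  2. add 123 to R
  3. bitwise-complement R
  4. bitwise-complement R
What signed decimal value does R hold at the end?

Start: R = 12 = 00001100.
R = 12 − 11 = 1 = 00000001
R = 1 + 123 = 124 = 01111100
R = NOT 01111100 = 10000011 = -125
R = NOT 10000011 = 01111100 = 124

124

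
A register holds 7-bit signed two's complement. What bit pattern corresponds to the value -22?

1101010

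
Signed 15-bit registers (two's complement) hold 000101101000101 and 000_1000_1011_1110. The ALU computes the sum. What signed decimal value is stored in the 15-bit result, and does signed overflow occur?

5123; no overflow

000101101000101 = 2885 (signed)
000_1000_1011_1110 → 000100010111110 = 2238 (signed)
  000101101000101
+ 000100010111110
= 001010000000011
Result 001010000000011: MSB = 0 → value 5123.
Both addends are non-negative and so is the stored result: no signed overflow.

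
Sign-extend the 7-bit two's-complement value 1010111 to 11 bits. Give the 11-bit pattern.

11111010111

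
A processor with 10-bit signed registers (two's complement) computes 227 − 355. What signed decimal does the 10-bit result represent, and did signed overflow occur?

227 → 0011100011
355 → 0101100011
Subtract via negate-and-add: invert 0101100011 + 1 = 1010011101 (i.e. -355).
  0011100011
+ 1010011101
= 1110000000
Result 1110000000: MSB = 1 → 896 − 1024 = -128.
Addends (after negating the subtrahend) have opposite signs, so signed overflow cannot occur.

-128; no overflow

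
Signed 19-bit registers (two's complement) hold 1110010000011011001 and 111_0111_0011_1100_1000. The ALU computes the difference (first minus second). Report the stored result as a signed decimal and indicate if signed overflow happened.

1110010000011011001 = -57127 (signed)
111_0111_0011_1100_1000 → 1110111001111001000 = -35896 (signed)
Subtract via negate-and-add: invert 1110111001111001000 + 1 = 0001000110000111000 (i.e. 35896).
  1110010000011011001
+ 0001000110000111000
= 1111010110100010001
Result 1111010110100010001: MSB = 1 → 503057 − 524288 = -21231.
Addends (after negating the subtrahend) have opposite signs, so signed overflow cannot occur.

-21231; no overflow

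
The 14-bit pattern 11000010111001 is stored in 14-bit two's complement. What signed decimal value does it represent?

-3911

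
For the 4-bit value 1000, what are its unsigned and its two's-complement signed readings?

unsigned = 8, signed = -8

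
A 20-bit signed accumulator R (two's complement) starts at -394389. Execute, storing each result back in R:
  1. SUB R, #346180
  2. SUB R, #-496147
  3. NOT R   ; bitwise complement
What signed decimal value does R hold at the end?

Start: R = -394389 = 10011111101101101011.
R = -394389 − 346180 = -740569; wraps to 308007 = 01001011001100100111
R = 308007 − (-496147) = 804154; wraps to -244422 = 11000100010100111010
R = NOT 11000100010100111010 = 00111011101011000101 = 244421

244421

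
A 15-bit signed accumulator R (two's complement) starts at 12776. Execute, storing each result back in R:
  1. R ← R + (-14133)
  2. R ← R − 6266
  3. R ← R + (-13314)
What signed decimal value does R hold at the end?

11831

Start: R = 12776 = 011000111101000.
R = 12776 + (-14133) = -1357 = 111101010110011
R = -1357 − 6266 = -7623 = 110001000111001
R = -7623 + (-13314) = -20937; wraps to 11831 = 010111000110111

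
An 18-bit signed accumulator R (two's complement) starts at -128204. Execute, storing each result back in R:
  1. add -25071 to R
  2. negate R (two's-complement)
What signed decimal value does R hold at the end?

-108869

Start: R = -128204 = 100000101100110100.
R = -128204 + (-25071) = -153275; wraps to 108869 = 011010100101000101
R = −(108869) = -108869 = 100101011010111011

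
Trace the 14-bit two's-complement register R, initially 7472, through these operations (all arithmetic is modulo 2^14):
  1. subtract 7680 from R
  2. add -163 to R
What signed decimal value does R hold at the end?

-371

Start: R = 7472 = 01110100110000.
R = 7472 − 7680 = -208 = 11111100110000
R = -208 + (-163) = -371 = 11111010001101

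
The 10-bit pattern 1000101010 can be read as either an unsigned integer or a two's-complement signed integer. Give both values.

Unsigned: 1000101010 = 554.
Signed: MSB=1 → 554 − 1024 = -470.

unsigned = 554, signed = -470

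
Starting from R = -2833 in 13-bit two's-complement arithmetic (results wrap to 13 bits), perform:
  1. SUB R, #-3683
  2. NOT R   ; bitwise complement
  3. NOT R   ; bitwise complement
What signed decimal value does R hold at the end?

850

Start: R = -2833 = 1010011101111.
R = -2833 − (-3683) = 850 = 0001101010010
R = NOT 0001101010010 = 1110010101101 = -851
R = NOT 1110010101101 = 0001101010010 = 850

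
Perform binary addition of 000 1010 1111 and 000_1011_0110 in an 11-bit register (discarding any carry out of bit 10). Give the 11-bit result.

00101100101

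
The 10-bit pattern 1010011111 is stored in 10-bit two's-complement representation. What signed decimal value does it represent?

MSB is 1, so the value is negative.
Invert: 0101100000. Add 1: 0101100001 = 353. So the value is −353.

-353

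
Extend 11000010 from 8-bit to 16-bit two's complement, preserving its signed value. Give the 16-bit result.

1111111111000010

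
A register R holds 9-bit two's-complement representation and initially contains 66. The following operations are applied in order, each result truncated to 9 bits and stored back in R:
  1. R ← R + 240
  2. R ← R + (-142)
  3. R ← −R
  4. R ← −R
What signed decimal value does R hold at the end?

Start: R = 66 = 001000010.
R = 66 + 240 = 306; wraps to -206 = 100110010
R = -206 + (-142) = -348; wraps to 164 = 010100100
R = −(164) = -164 = 101011100
R = −(-164) = 164 = 010100100

164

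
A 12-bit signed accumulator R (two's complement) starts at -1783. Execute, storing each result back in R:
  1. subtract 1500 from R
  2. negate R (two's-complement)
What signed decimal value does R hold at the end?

-813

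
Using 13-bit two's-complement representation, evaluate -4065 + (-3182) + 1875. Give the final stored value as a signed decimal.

-4065 + (-3182) = -7247 → wraps to 945 (0001110110001)
945 + 1875 = 2820 (0101100000100)

2820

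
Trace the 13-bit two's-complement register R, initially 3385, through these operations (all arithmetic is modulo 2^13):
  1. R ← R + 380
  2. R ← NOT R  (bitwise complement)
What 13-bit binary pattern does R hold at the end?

1000101001010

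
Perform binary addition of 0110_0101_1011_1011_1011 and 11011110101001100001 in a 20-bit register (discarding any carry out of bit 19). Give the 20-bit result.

01000100011000011100

  01100101101110111011
+ 11011110101001100001
= 01000100011000011100  (discard carry-out 1)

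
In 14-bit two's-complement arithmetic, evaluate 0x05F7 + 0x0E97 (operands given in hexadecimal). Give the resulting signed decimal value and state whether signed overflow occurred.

0x05F7 = 00010111110111 = 1527 (signed)
0x0E97 = 00111010010111 = 3735 (signed)
  00010111110111
+ 00111010010111
= 01010010001110
Result 01010010001110: MSB = 0 → value 5262.
Both addends are non-negative and so is the stored result: no signed overflow.

5262; no overflow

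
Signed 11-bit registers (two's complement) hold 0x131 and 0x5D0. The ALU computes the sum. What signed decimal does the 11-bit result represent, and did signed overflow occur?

-255; no overflow

0x131 = 00100110001 = 305 (signed)
0x5D0 = 10111010000 = -560 (signed)
  00100110001
+ 10111010000
= 11100000001
Result 11100000001: MSB = 1 → 1793 − 2048 = -255.
Addends have opposite signs, so signed overflow cannot occur.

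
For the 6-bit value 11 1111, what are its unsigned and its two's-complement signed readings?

unsigned = 63, signed = -1

Unsigned: 111111 = 63.
Signed: MSB=1 → 63 − 64 = -1.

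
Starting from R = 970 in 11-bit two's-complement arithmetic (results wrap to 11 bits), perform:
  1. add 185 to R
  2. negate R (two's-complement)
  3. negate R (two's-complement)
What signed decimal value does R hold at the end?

-893

Start: R = 970 = 01111001010.
R = 970 + 185 = 1155; wraps to -893 = 10010000011
R = −(-893) = 893 = 01101111101
R = −(893) = -893 = 10010000011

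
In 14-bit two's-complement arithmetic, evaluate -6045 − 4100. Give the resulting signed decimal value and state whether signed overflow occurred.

-6045 → 10100001100011
4100 → 01000000000100
Subtract via negate-and-add: invert 01000000000100 + 1 = 10111111111100 (i.e. -4100).
  10100001100011
+ 10111111111100
= 01100001011111  (discard carry-out 1)
Result 01100001011111: MSB = 0 → value 6239.
Both addends (after negating the subtrahend) are negative but the stored result is non-negative: signed overflow. The true value -6045 − 4100 = -10145 lies outside [-8192, 8191].

6239; overflow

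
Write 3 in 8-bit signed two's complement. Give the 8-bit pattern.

00000011

3 is non-negative, so write it directly in 8 bits: 00000011.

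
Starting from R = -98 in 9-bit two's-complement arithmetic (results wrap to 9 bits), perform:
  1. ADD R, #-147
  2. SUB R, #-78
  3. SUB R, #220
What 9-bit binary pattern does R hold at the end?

001111101

Start: R = -98 = 110011110.
R = -98 + (-147) = -245 = 100001011
R = -245 − (-78) = -167 = 101011001
R = -167 − 220 = -387; wraps to 125 = 001111101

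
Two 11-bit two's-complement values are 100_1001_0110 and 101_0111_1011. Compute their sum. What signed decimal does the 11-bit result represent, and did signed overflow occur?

529; overflow

100_1001_0110 → 10010010110 = -874 (signed)
101_0111_1011 → 10101111011 = -645 (signed)
  10010010110
+ 10101111011
= 01000010001  (discard carry-out 1)
Result 01000010001: MSB = 0 → value 529.
Both addends are negative but the stored result is non-negative: signed overflow. The true value -874 + (-645) = -1519 lies outside [-1024, 1023].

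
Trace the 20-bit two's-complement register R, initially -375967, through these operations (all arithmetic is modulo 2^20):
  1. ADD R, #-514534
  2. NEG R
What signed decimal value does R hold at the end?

Start: R = -375967 = 10100100001101100001.
R = -375967 + (-514534) = -890501; wraps to 158075 = 00100110100101111011
R = −(158075) = -158075 = 11011001011010000101

-158075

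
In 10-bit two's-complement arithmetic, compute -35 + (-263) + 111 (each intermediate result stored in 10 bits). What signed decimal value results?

-35 + (-263) = -298 (1011010110)
-298 + 111 = -187 (1101000101)

-187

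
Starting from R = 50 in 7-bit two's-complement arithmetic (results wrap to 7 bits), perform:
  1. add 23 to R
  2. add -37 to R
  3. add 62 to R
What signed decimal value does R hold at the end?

Start: R = 50 = 0110010.
R = 50 + 23 = 73; wraps to -55 = 1001001
R = -55 + (-37) = -92; wraps to 36 = 0100100
R = 36 + 62 = 98; wraps to -30 = 1100010

-30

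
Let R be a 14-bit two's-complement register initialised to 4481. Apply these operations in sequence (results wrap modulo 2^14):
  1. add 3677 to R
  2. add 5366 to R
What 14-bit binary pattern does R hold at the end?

Start: R = 4481 = 01000110000001.
R = 4481 + 3677 = 8158 = 01111111011110
R = 8158 + 5366 = 13524; wraps to -2860 = 11010011010100

11010011010100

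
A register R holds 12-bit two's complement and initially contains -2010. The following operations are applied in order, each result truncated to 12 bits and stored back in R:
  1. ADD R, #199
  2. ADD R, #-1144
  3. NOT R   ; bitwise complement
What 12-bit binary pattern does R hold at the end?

101110001010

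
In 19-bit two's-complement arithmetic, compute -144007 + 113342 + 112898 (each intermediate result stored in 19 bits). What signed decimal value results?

-144007 + 113342 = -30665 (1111000100000110111)
-30665 + 112898 = 82233 (0010100000100111001)

82233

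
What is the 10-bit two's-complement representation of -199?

1100111001

|-199| = 199 = 0011000111 in 10 bits.
Invert the bits: 1100111000. Add 1: 1100111001.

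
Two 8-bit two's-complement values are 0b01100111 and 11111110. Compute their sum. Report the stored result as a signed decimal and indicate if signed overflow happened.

101; no overflow

0b01100111 → 01100111 = 103 (signed)
11111110 = -2 (signed)
  01100111
+ 11111110
= 01100101  (discard carry-out 1)
Result 01100101: MSB = 0 → value 101.
Addends have opposite signs, so signed overflow cannot occur.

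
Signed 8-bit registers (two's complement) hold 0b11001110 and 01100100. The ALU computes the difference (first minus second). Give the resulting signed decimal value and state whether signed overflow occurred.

106; overflow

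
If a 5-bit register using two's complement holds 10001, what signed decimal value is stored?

-15

MSB is 1, so the value is negative.
Invert: 01110. Add 1: 01111 = 15. So the value is −15.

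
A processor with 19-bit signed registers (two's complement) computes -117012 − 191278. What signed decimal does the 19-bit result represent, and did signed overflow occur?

-117012 → 1100011011011101100
191278 → 0101110101100101110
Subtract via negate-and-add: invert 0101110101100101110 + 1 = 1010001010011010010 (i.e. -191278).
  1100011011011101100
+ 1010001010011010010
= 0110100101110111110  (discard carry-out 1)
Result 0110100101110111110: MSB = 0 → value 215998.
Both addends (after negating the subtrahend) are negative but the stored result is non-negative: signed overflow. The true value -117012 − 191278 = -308290 lies outside [-262144, 262143].

215998; overflow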